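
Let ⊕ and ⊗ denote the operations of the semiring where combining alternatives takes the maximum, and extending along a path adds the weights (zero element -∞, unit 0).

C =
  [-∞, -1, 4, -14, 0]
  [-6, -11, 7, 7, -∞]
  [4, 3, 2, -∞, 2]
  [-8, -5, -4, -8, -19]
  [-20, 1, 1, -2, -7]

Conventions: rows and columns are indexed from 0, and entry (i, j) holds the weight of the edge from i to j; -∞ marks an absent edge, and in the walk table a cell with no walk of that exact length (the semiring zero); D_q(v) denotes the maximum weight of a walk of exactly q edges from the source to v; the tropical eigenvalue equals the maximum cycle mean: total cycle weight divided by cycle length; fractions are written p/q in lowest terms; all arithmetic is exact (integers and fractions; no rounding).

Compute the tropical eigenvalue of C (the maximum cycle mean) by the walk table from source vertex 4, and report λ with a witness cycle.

q=0: [-∞, -∞, -∞, -∞, 0]
q=1: [-20, 1, 1, -2, -7]
q=2: [5, 4, 8, 8, 3]
q=3: [12, 11, 11, 11, 10]
q=4: [15, 14, 18, 18, 13]
q=5: [22, 21, 21, 21, 20]
Optimal cycle mean attained by: cycle 1->2->1, total 7 + 3, length 2.
Answer: λ = 5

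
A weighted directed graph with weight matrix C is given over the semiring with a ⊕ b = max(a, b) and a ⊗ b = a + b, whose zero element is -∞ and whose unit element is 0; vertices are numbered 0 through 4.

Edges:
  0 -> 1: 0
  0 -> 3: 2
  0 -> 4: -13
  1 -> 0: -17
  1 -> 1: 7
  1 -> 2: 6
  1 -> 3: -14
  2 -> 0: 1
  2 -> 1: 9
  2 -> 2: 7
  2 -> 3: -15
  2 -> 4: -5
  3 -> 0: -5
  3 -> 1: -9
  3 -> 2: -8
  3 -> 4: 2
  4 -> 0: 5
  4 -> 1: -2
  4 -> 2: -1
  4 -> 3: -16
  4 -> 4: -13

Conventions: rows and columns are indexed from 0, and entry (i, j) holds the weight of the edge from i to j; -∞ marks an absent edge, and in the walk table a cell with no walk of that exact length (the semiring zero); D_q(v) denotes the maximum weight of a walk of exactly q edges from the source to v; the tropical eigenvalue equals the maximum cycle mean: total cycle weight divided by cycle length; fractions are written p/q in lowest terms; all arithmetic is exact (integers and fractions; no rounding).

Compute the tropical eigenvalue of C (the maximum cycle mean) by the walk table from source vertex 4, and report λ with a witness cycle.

q=0: [-∞, -∞, -∞, -∞, 0]
q=1: [5, -2, -1, -16, -13]
q=2: [0, 8, 6, 7, -6]
q=3: [7, 15, 14, 2, 9]
q=4: [15, 23, 21, 9, 9]
q=5: [22, 30, 29, 17, 16]
Optimal cycle mean attained by: cycle 1->2->1, total 6 + 9, length 2.
Answer: λ = 15/2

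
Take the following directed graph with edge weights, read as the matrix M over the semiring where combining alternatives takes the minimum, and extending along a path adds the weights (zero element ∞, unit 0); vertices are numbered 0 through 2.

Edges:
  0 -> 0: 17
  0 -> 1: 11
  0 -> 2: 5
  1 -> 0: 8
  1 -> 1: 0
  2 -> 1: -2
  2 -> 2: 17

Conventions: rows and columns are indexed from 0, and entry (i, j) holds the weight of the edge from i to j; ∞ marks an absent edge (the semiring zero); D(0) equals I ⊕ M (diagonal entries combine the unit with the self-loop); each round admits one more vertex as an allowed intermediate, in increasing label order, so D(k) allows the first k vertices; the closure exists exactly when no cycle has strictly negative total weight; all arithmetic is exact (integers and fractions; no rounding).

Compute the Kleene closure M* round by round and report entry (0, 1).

D(0):
  [0, 11, 5]
  [8, 0, ∞]
  [∞, -2, 0]
D(1):
  [0, 11, 5]
  [8, 0, 13]
  [∞, -2, 0]
D(2):
  [0, 11, 5]
  [8, 0, 13]
  [6, -2, 0]
D(3):
  [0, 3, 5]
  [8, 0, 13]
  [6, -2, 0]
Answer: M*[0][1] = 3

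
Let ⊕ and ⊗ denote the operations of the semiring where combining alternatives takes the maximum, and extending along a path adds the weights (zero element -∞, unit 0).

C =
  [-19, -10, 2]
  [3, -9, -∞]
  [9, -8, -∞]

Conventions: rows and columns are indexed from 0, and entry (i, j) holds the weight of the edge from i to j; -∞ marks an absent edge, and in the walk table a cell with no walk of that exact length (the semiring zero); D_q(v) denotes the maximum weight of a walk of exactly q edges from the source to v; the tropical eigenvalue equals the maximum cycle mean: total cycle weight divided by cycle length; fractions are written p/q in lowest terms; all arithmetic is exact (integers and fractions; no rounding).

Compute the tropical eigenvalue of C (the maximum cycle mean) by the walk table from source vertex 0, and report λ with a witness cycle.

q=0: [0, -∞, -∞]
q=1: [-19, -10, 2]
q=2: [11, -6, -17]
q=3: [-3, 1, 13]
Optimal cycle mean attained by: cycle 0->2->0, total 2 + 9, length 2.
Answer: λ = 11/2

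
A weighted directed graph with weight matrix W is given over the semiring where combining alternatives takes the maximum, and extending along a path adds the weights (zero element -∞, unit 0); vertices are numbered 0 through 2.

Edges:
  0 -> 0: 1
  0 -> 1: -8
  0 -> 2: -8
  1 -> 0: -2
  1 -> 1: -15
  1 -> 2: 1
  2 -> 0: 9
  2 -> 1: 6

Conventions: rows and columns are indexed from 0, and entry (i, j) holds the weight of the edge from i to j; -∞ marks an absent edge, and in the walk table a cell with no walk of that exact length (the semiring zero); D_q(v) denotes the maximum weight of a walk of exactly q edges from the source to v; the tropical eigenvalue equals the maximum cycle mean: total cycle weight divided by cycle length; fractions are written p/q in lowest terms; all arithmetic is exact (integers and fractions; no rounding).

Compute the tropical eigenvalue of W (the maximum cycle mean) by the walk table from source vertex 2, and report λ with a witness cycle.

q=0: [-∞, -∞, 0]
q=1: [9, 6, -∞]
q=2: [10, 1, 7]
q=3: [16, 13, 2]
Optimal cycle mean attained by: cycle 1->2->1, total 1 + 6, length 2.
Answer: λ = 7/2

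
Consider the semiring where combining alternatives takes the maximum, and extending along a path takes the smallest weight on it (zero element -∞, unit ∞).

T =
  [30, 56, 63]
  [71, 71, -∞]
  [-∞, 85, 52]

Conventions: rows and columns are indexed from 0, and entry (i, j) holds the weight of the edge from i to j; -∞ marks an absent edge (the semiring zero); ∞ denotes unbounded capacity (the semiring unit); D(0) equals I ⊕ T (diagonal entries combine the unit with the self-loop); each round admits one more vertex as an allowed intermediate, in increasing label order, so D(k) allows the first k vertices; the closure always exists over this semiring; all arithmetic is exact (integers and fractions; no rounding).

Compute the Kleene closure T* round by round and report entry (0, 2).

D(0):
  [∞, 56, 63]
  [71, ∞, -∞]
  [-∞, 85, ∞]
D(1):
  [∞, 56, 63]
  [71, ∞, 63]
  [-∞, 85, ∞]
D(2):
  [∞, 56, 63]
  [71, ∞, 63]
  [71, 85, ∞]
D(3):
  [∞, 63, 63]
  [71, ∞, 63]
  [71, 85, ∞]
Answer: T*[0][2] = 63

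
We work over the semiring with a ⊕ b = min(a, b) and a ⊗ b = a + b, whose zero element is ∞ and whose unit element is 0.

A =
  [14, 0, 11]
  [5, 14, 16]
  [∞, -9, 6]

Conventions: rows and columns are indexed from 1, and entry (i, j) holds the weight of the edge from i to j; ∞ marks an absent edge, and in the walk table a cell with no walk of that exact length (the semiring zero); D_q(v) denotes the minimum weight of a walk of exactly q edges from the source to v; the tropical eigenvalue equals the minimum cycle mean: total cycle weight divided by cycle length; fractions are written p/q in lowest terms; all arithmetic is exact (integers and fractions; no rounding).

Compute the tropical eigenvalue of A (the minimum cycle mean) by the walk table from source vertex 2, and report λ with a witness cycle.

q=0: [∞, 0, ∞]
q=1: [5, 14, 16]
q=2: [19, 5, 16]
q=3: [10, 7, 21]
Optimal cycle mean attained by: cycle 1->3->2->1, total 11 + (-9) + 5, length 3.
Answer: λ = 7/3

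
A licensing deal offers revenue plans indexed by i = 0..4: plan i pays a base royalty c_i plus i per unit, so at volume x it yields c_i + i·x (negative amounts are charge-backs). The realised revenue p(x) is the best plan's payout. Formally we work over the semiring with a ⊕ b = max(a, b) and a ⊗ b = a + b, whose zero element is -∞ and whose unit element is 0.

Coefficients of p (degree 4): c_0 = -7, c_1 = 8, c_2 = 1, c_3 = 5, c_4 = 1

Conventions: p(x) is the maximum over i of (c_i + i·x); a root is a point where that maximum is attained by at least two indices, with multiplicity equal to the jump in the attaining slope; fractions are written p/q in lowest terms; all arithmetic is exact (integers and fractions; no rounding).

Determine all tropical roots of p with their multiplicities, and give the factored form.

hull edge (i=0, c=-7) to (i=1, c=8): slope 15, span 1
hull edge (i=1, c=8) to (i=3, c=5): slope -3/2, span 2
hull edge (i=3, c=5) to (i=4, c=1): slope -4, span 1
Factored form: p(x) = 1 ⊗ (x ⊕ (-15)) ⊗ (x ⊕ 3/2) ⊗ (x ⊕ 3/2) ⊗ (x ⊕ 4)
Answer: roots = -15 (mult 1), 3/2 (mult 2), 4 (mult 1)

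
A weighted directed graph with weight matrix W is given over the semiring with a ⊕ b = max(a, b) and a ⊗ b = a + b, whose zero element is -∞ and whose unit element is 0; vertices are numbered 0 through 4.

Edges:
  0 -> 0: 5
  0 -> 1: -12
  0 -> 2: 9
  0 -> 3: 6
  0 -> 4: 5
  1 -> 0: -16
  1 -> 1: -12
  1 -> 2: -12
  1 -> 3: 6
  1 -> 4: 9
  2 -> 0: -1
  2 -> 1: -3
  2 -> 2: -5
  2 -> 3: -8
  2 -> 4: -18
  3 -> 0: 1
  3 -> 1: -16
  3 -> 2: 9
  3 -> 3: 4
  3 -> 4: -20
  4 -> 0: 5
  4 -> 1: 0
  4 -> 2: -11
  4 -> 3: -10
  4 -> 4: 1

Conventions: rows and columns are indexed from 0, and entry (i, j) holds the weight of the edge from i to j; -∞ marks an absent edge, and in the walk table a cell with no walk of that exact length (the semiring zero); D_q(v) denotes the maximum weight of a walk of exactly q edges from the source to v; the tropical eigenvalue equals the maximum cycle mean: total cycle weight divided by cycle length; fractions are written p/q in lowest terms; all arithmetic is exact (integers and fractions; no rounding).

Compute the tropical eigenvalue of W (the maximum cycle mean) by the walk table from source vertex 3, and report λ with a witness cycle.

q=0: [-∞, -∞, -∞, 0, -∞]
q=1: [1, -16, 9, 4, -20]
q=2: [8, 6, 13, 8, 6]
q=3: [13, 10, 17, 14, 15]
q=4: [20, 15, 23, 19, 19]
q=5: [25, 20, 29, 26, 25]
Optimal cycle mean attained by: cycle 0->3->2->1->4->0, total 6 + 9 + (-3) + 9 + 5, length 5.
Answer: λ = 26/5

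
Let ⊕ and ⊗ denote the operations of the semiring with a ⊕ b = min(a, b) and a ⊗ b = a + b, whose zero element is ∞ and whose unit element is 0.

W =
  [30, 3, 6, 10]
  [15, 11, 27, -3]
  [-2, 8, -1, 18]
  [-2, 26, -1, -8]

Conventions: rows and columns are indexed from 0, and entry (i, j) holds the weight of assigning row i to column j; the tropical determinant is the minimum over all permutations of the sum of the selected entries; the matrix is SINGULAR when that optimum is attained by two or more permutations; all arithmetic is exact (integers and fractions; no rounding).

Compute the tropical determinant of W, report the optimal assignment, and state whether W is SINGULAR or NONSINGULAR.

σ = (0, 1, 2, 3): 30 + 11 + (-1) + (-8) = 32
σ = (0, 1, 3, 2): 30 + 11 + 18 + (-1) = 58
σ = (0, 2, 1, 3): 30 + 27 + 8 + (-8) = 57
σ = (0, 2, 3, 1): 30 + 27 + 18 + 26 = 101
σ = (0, 3, 1, 2): 30 + (-3) + 8 + (-1) = 34
σ = (0, 3, 2, 1): 30 + (-3) + (-1) + 26 = 52
σ = (1, 0, 2, 3): 3 + 15 + (-1) + (-8) = 9
σ = (1, 0, 3, 2): 3 + 15 + 18 + (-1) = 35
σ = (1, 2, 0, 3): 3 + 27 + (-2) + (-8) = 20
σ = (1, 2, 3, 0): 3 + 27 + 18 + (-2) = 46
σ = (1, 3, 0, 2): 3 + (-3) + (-2) + (-1) = -3
σ = (1, 3, 2, 0): 3 + (-3) + (-1) + (-2) = -3
σ = (2, 0, 1, 3): 6 + 15 + 8 + (-8) = 21
σ = (2, 0, 3, 1): 6 + 15 + 18 + 26 = 65
σ = (2, 1, 0, 3): 6 + 11 + (-2) + (-8) = 7
σ = (2, 1, 3, 0): 6 + 11 + 18 + (-2) = 33
σ = (2, 3, 0, 1): 6 + (-3) + (-2) + 26 = 27
σ = (2, 3, 1, 0): 6 + (-3) + 8 + (-2) = 9
σ = (3, 0, 1, 2): 10 + 15 + 8 + (-1) = 32
σ = (3, 0, 2, 1): 10 + 15 + (-1) + 26 = 50
σ = (3, 1, 0, 2): 10 + 11 + (-2) + (-1) = 18
σ = (3, 1, 2, 0): 10 + 11 + (-1) + (-2) = 18
σ = (3, 2, 0, 1): 10 + 27 + (-2) + 26 = 61
σ = (3, 2, 1, 0): 10 + 27 + 8 + (-2) = 43
Optimal value attained by: σ = (1, 3, 0, 2).
Answer: det⊕(W) = -3; verdict: SINGULAR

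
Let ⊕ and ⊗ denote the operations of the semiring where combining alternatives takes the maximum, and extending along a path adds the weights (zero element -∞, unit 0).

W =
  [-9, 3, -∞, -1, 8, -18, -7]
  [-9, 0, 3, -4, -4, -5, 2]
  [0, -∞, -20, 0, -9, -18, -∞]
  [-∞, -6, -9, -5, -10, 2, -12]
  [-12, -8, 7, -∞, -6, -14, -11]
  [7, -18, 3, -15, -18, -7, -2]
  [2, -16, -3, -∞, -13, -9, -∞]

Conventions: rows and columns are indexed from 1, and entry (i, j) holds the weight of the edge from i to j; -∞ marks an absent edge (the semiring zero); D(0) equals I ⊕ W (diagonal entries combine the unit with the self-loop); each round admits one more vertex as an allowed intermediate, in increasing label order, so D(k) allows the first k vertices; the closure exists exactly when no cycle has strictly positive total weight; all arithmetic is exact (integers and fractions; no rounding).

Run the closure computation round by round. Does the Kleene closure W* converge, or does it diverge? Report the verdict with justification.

D(0):
  [0, 3, -∞, -1, 8, -18, -7]
  [-9, 0, 3, -4, -4, -5, 2]
  [0, -∞, 0, 0, -9, -18, -∞]
  [-∞, -6, -9, 0, -10, 2, -12]
  [-12, -8, 7, -∞, 0, -14, -11]
  [7, -18, 3, -15, -18, 0, -2]
  [2, -16, -3, -∞, -13, -9, 0]
D(1):
  [0, 3, -∞, -1, 8, -18, -7]
  [-9, 0, 3, -4, -1, -5, 2]
  [0, 3, 0, 0, 8, -18, -7]
  [-∞, -6, -9, 0, -10, 2, -12]
  [-12, -8, 7, -13, 0, -14, -11]
  [7, 10, 3, 6, 15, 0, 0]
  [2, 5, -3, 1, 10, -9, 0]
Detection: at round 2, diagonal entry (3, 3) turns strictly positive.
Key observation: the cycle 3->1->2->3 has total weight 0 + 3 + 3, which is strictly positive.
Answer: DIVERGES — positive cycle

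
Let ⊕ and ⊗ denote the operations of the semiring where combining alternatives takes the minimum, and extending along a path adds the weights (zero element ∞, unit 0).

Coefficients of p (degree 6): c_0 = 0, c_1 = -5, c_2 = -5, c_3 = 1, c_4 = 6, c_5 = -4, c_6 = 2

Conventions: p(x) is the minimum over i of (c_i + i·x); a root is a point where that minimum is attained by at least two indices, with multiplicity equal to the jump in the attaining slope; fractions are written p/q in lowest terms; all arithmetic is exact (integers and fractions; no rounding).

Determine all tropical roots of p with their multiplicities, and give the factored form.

hull edge (i=0, c=0) to (i=1, c=-5): slope -5, span 1
hull edge (i=1, c=-5) to (i=2, c=-5): slope 0, span 1
hull edge (i=2, c=-5) to (i=5, c=-4): slope 1/3, span 3
hull edge (i=5, c=-4) to (i=6, c=2): slope 6, span 1
Factored form: p(x) = 2 ⊗ (x ⊕ (-6)) ⊗ (x ⊕ (-1/3)) ⊗ (x ⊕ (-1/3)) ⊗ (x ⊕ (-1/3)) ⊗ (x ⊕ 0) ⊗ (x ⊕ 5)
Answer: roots = -6 (mult 1), -1/3 (mult 3), 0 (mult 1), 5 (mult 1)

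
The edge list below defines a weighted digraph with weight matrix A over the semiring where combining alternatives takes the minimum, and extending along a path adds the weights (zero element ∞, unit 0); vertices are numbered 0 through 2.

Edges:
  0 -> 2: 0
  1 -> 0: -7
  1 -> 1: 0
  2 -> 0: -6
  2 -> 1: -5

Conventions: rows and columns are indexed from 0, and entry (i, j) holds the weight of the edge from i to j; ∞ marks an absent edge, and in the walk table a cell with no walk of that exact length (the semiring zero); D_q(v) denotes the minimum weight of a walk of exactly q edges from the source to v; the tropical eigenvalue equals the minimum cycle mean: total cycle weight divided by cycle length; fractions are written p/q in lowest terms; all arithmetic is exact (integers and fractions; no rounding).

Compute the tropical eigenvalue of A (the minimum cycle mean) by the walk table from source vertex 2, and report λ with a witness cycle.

q=0: [∞, ∞, 0]
q=1: [-6, -5, ∞]
q=2: [-12, -5, -6]
q=3: [-12, -11, -12]
Optimal cycle mean attained by: cycle 0->2->1->0, total 0 + (-5) + (-7), length 3.
Answer: λ = -4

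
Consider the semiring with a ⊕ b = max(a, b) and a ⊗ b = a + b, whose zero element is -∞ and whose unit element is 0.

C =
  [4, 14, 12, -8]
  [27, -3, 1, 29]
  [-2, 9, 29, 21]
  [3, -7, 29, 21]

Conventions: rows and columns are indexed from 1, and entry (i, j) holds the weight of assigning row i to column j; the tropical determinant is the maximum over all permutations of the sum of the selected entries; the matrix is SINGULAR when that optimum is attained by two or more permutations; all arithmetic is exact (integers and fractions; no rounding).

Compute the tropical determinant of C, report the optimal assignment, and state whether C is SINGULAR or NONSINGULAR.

σ = (1, 2, 3, 4): 4 + (-3) + 29 + 21 = 51
σ = (1, 2, 4, 3): 4 + (-3) + 21 + 29 = 51
σ = (1, 3, 2, 4): 4 + 1 + 9 + 21 = 35
σ = (1, 3, 4, 2): 4 + 1 + 21 + (-7) = 19
σ = (1, 4, 2, 3): 4 + 29 + 9 + 29 = 71
σ = (1, 4, 3, 2): 4 + 29 + 29 + (-7) = 55
σ = (2, 1, 3, 4): 14 + 27 + 29 + 21 = 91
σ = (2, 1, 4, 3): 14 + 27 + 21 + 29 = 91
σ = (2, 3, 1, 4): 14 + 1 + (-2) + 21 = 34
σ = (2, 3, 4, 1): 14 + 1 + 21 + 3 = 39
σ = (2, 4, 1, 3): 14 + 29 + (-2) + 29 = 70
σ = (2, 4, 3, 1): 14 + 29 + 29 + 3 = 75
σ = (3, 1, 2, 4): 12 + 27 + 9 + 21 = 69
σ = (3, 1, 4, 2): 12 + 27 + 21 + (-7) = 53
σ = (3, 2, 1, 4): 12 + (-3) + (-2) + 21 = 28
σ = (3, 2, 4, 1): 12 + (-3) + 21 + 3 = 33
σ = (3, 4, 1, 2): 12 + 29 + (-2) + (-7) = 32
σ = (3, 4, 2, 1): 12 + 29 + 9 + 3 = 53
σ = (4, 1, 2, 3): (-8) + 27 + 9 + 29 = 57
σ = (4, 1, 3, 2): (-8) + 27 + 29 + (-7) = 41
σ = (4, 2, 1, 3): (-8) + (-3) + (-2) + 29 = 16
σ = (4, 2, 3, 1): (-8) + (-3) + 29 + 3 = 21
σ = (4, 3, 1, 2): (-8) + 1 + (-2) + (-7) = -16
σ = (4, 3, 2, 1): (-8) + 1 + 9 + 3 = 5
Optimal value attained by: σ = (2, 1, 3, 4).
Answer: det⊕(C) = 91; verdict: SINGULAR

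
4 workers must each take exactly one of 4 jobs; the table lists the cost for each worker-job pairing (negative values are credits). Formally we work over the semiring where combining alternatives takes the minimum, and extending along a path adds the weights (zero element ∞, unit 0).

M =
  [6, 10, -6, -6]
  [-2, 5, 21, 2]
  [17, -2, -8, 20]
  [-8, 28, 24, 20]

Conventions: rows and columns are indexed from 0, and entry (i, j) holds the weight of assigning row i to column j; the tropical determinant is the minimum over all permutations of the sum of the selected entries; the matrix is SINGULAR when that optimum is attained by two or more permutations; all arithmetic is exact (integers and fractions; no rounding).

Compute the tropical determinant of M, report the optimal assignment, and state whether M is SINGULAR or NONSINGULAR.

σ = (0, 1, 2, 3): 6 + 5 + (-8) + 20 = 23
σ = (0, 1, 3, 2): 6 + 5 + 20 + 24 = 55
σ = (0, 2, 1, 3): 6 + 21 + (-2) + 20 = 45
σ = (0, 2, 3, 1): 6 + 21 + 20 + 28 = 75
σ = (0, 3, 1, 2): 6 + 2 + (-2) + 24 = 30
σ = (0, 3, 2, 1): 6 + 2 + (-8) + 28 = 28
σ = (1, 0, 2, 3): 10 + (-2) + (-8) + 20 = 20
σ = (1, 0, 3, 2): 10 + (-2) + 20 + 24 = 52
σ = (1, 2, 0, 3): 10 + 21 + 17 + 20 = 68
σ = (1, 2, 3, 0): 10 + 21 + 20 + (-8) = 43
σ = (1, 3, 0, 2): 10 + 2 + 17 + 24 = 53
σ = (1, 3, 2, 0): 10 + 2 + (-8) + (-8) = -4
σ = (2, 0, 1, 3): (-6) + (-2) + (-2) + 20 = 10
σ = (2, 0, 3, 1): (-6) + (-2) + 20 + 28 = 40
σ = (2, 1, 0, 3): (-6) + 5 + 17 + 20 = 36
σ = (2, 1, 3, 0): (-6) + 5 + 20 + (-8) = 11
σ = (2, 3, 0, 1): (-6) + 2 + 17 + 28 = 41
σ = (2, 3, 1, 0): (-6) + 2 + (-2) + (-8) = -14
σ = (3, 0, 1, 2): (-6) + (-2) + (-2) + 24 = 14
σ = (3, 0, 2, 1): (-6) + (-2) + (-8) + 28 = 12
σ = (3, 1, 0, 2): (-6) + 5 + 17 + 24 = 40
σ = (3, 1, 2, 0): (-6) + 5 + (-8) + (-8) = -17
σ = (3, 2, 0, 1): (-6) + 21 + 17 + 28 = 60
σ = (3, 2, 1, 0): (-6) + 21 + (-2) + (-8) = 5
Optimal value attained by: σ = (3, 1, 2, 0).
Answer: det⊕(M) = -17; verdict: NONSINGULAR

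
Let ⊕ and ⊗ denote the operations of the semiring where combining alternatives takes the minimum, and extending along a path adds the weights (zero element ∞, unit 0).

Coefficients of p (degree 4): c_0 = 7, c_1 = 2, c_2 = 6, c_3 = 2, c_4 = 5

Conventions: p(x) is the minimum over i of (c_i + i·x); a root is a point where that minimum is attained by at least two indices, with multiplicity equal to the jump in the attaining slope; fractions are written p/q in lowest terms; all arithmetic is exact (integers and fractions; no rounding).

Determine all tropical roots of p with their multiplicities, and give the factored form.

hull edge (i=0, c=7) to (i=1, c=2): slope -5, span 1
hull edge (i=1, c=2) to (i=3, c=2): slope 0, span 2
hull edge (i=3, c=2) to (i=4, c=5): slope 3, span 1
Factored form: p(x) = 5 ⊗ (x ⊕ (-3)) ⊗ (x ⊕ 0) ⊗ (x ⊕ 0) ⊗ (x ⊕ 5)
Answer: roots = -3 (mult 1), 0 (mult 2), 5 (mult 1)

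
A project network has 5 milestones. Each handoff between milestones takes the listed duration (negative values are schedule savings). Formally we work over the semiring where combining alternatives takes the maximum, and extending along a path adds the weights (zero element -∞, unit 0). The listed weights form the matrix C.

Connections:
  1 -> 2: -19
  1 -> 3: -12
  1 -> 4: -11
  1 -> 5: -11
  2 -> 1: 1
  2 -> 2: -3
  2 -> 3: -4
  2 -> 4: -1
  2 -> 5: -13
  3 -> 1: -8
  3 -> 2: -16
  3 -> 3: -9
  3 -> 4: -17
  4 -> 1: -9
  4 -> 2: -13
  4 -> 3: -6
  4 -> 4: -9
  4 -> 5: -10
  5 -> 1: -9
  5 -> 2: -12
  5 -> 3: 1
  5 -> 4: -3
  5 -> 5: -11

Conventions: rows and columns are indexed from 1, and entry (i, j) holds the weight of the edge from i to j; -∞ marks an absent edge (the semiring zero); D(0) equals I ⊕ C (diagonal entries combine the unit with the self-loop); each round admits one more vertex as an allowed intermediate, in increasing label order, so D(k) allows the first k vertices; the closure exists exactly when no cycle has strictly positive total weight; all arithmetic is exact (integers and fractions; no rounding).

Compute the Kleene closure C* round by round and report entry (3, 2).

D(0):
  [0, -19, -12, -11, -11]
  [1, 0, -4, -1, -13]
  [-8, -16, 0, -17, -∞]
  [-9, -13, -6, 0, -10]
  [-9, -12, 1, -3, 0]
D(1):
  [0, -19, -12, -11, -11]
  [1, 0, -4, -1, -10]
  [-8, -16, 0, -17, -19]
  [-9, -13, -6, 0, -10]
  [-9, -12, 1, -3, 0]
D(2):
  [0, -19, -12, -11, -11]
  [1, 0, -4, -1, -10]
  [-8, -16, 0, -17, -19]
  [-9, -13, -6, 0, -10]
  [-9, -12, 1, -3, 0]
D(3):
  [0, -19, -12, -11, -11]
  [1, 0, -4, -1, -10]
  [-8, -16, 0, -17, -19]
  [-9, -13, -6, 0, -10]
  [-7, -12, 1, -3, 0]
D(4):
  [0, -19, -12, -11, -11]
  [1, 0, -4, -1, -10]
  [-8, -16, 0, -17, -19]
  [-9, -13, -6, 0, -10]
  [-7, -12, 1, -3, 0]
D(5):
  [0, -19, -10, -11, -11]
  [1, 0, -4, -1, -10]
  [-8, -16, 0, -17, -19]
  [-9, -13, -6, 0, -10]
  [-7, -12, 1, -3, 0]
Answer: C*[3][2] = -16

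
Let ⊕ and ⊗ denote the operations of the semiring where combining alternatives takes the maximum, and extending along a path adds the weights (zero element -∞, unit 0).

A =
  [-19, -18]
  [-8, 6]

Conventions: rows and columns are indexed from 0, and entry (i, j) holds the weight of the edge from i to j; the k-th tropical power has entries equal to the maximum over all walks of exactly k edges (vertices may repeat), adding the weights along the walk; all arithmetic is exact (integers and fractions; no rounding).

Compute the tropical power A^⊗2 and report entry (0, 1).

A^⊗2:
  [-26, -12]
  [-2, 12]
Key observation: the optimum is the walk 0->1->1, with weight (-18) + 6 = -12.
Optimal value attained by: walk 0->1->1.
Answer: (A^⊗2)[0][1] = -12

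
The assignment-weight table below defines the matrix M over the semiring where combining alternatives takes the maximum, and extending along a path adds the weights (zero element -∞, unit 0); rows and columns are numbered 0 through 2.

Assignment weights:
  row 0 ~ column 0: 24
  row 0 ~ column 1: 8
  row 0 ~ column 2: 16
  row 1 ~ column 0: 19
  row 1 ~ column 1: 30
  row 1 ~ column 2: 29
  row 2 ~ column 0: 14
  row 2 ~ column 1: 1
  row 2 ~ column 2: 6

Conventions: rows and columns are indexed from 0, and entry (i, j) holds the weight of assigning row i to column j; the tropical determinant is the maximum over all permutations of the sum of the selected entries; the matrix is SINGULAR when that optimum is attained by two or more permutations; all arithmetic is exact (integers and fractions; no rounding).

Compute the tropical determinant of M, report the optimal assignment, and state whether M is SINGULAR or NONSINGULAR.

σ = (0, 1, 2): 24 + 30 + 6 = 60
σ = (0, 2, 1): 24 + 29 + 1 = 54
σ = (1, 0, 2): 8 + 19 + 6 = 33
σ = (1, 2, 0): 8 + 29 + 14 = 51
σ = (2, 0, 1): 16 + 19 + 1 = 36
σ = (2, 1, 0): 16 + 30 + 14 = 60
Optimal value attained by: σ = (0, 1, 2).
Answer: det⊕(M) = 60; verdict: SINGULAR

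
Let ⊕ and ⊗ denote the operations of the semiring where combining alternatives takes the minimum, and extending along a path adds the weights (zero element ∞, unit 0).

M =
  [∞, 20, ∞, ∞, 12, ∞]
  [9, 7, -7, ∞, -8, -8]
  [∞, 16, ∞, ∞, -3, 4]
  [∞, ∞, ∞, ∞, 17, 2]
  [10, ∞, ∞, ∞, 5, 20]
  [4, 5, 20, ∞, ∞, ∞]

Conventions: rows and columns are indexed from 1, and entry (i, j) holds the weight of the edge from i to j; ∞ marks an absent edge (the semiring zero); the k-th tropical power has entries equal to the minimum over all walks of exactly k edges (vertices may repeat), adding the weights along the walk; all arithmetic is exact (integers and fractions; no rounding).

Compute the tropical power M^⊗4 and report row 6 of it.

M^⊗2:
  [22, 27, 13, ∞, 12, 12]
  [-4, -3, 0, ∞, -10, -3]
  [7, 9, 9, ∞, 2, 8]
  [6, 7, 22, ∞, 22, 37]
  [15, 25, 40, ∞, 10, 25]
  [14, 12, -2, ∞, -3, -3]
M^⊗3:
  [16, 17, 20, ∞, 10, 17]
  [0, 2, -10, ∞, -11, -11]
  [12, 13, 2, ∞, 1, 1]
  [16, 14, 0, ∞, -1, -1]
  [20, 30, 18, ∞, 15, 17]
  [1, 2, 5, ∞, -5, 2]
M^⊗4:
  [20, 22, 10, ∞, 9, 9]
  [-7, -6, -5, ∞, -13, -6]
  [5, 6, 6, ∞, -1, 5]
  [3, 4, 7, ∞, -3, 4]
  [21, 22, 23, ∞, 15, 22]
  [5, 7, -5, ∞, -6, -6]
Answer: row 6 of M^⊗4 = [5, 7, -5, ∞, -6, -6]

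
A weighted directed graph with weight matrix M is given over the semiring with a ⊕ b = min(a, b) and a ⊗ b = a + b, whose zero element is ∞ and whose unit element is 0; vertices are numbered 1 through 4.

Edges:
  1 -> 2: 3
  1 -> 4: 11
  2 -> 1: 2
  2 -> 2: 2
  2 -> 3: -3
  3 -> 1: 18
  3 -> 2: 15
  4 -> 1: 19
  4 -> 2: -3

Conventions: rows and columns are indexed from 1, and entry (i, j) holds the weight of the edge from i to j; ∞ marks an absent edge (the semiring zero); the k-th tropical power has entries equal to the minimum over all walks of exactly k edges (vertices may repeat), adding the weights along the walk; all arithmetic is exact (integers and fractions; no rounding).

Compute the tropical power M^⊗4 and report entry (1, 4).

M^⊗2:
  [5, 5, 0, ∞]
  [4, 4, -1, 13]
  [17, 17, 12, 29]
  [-1, -1, -6, 30]
M^⊗3:
  [7, 7, 2, 16]
  [6, 6, 1, 15]
  [19, 19, 14, 28]
  [1, 1, -4, 10]
M^⊗4:
  [9, 9, 4, 18]
  [8, 8, 3, 17]
  [21, 21, 16, 30]
  [3, 3, -2, 12]
Key observation: the optimum is the walk 1->2->2->1->4, with weight 3 + 2 + 2 + 11 = 18.
Optimal value attained by: walk 1->2->2->1->4.
Answer: (M^⊗4)[1][4] = 18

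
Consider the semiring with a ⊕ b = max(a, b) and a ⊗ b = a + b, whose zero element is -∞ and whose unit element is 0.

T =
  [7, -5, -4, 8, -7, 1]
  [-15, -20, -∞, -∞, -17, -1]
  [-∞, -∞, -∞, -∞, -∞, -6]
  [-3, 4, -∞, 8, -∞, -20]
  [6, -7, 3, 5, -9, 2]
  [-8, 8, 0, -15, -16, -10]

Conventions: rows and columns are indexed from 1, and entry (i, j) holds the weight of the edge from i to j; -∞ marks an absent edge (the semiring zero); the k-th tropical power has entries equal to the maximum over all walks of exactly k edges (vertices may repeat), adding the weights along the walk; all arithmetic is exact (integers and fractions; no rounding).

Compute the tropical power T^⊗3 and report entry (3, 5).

T^⊗2:
  [14, 12, 3, 16, 0, 8]
  [-8, 7, -1, -7, -17, -11]
  [-14, 2, -6, -21, -22, -16]
  [5, 12, -7, 16, -10, 3]
  [13, 10, 2, 14, -1, 7]
  [-1, -2, -10, 0, -9, 7]
T^⊗3:
  [21, 20, 10, 24, 7, 15]
  [-1, -3, -11, 1, -10, 6]
  [-7, -8, -16, -6, -15, 1]
  [13, 20, 3, 24, -2, 11]
  [20, 18, 9, 22, 6, 14]
  [6, 15, 7, 8, -8, 0]
Key observation: the optimum is the walk 3->6->2->5, with weight (-6) + 8 + (-17) = -15.
Optimal value attained by: walk 3->6->2->5.
Answer: (T^⊗3)[3][5] = -15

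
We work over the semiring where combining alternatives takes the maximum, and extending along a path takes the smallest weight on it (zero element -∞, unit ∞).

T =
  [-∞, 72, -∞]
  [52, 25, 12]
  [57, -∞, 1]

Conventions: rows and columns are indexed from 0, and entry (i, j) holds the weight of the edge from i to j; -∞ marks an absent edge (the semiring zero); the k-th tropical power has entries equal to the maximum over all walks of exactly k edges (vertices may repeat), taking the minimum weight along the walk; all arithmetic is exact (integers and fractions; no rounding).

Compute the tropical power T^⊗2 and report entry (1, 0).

T^⊗2:
  [52, 25, 12]
  [25, 52, 12]
  [1, 57, 1]
Key observation: the optimum is the walk 1->1->0, with weight 25 min 52 = 25.
Optimal value attained by: walk 1->1->0.
Answer: (T^⊗2)[1][0] = 25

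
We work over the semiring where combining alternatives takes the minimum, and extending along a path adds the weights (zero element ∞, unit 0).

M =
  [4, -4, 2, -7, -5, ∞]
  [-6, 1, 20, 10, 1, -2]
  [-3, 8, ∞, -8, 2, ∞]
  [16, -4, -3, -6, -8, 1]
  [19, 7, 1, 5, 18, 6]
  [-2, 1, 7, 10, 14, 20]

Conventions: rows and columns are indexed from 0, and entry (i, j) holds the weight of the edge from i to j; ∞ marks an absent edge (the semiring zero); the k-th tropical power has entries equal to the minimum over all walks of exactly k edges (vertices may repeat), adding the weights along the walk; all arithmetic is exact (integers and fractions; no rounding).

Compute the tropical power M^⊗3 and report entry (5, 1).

M^⊗2:
  [-10, -11, -10, -13, -15, -6]
  [-5, -10, -4, -13, -11, -1]
  [1, -12, -11, -14, -16, -7]
  [-10, -10, -9, -12, -14, -6]
  [-2, 1, 2, -7, -3, 5]
  [-5, -6, 0, -9, -7, -1]
M^⊗3:
  [-17, -17, -16, -19, -21, -13]
  [-16, -17, -16, -19, -21, -12]
  [-18, -18, -17, -20, -22, -14]
  [-16, -16, -15, -18, -20, -12]
  [-5, -11, -10, -13, -15, -6]
  [-12, -13, -12, -15, -17, -8]
Key observation: the optimum is the walk 5->0->3->1, with weight (-2) + (-7) + (-4) = -13.
Optimal value attained by: walk 5->0->3->1.
Answer: (M^⊗3)[5][1] = -13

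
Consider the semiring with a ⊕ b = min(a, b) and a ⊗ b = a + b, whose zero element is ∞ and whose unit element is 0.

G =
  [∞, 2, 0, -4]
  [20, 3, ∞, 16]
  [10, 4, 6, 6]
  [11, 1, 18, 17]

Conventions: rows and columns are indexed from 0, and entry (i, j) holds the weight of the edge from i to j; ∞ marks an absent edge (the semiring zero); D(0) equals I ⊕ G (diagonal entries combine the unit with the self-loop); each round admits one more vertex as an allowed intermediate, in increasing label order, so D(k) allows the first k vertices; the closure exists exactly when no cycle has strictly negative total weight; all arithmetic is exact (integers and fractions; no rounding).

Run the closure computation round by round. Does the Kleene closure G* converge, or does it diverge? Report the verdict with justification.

D(0):
  [0, 2, 0, -4]
  [20, 0, ∞, 16]
  [10, 4, 0, 6]
  [11, 1, 18, 0]
D(1):
  [0, 2, 0, -4]
  [20, 0, 20, 16]
  [10, 4, 0, 6]
  [11, 1, 11, 0]
D(2):
  [0, 2, 0, -4]
  [20, 0, 20, 16]
  [10, 4, 0, 6]
  [11, 1, 11, 0]
D(3):
  [0, 2, 0, -4]
  [20, 0, 20, 16]
  [10, 4, 0, 6]
  [11, 1, 11, 0]
D(4):
  [0, -3, 0, -4]
  [20, 0, 20, 16]
  [10, 4, 0, 6]
  [11, 1, 11, 0]
Key observation: every diagonal entry stays at the unit through all rounds, so no improving cycle exists.
Answer: CONVERGES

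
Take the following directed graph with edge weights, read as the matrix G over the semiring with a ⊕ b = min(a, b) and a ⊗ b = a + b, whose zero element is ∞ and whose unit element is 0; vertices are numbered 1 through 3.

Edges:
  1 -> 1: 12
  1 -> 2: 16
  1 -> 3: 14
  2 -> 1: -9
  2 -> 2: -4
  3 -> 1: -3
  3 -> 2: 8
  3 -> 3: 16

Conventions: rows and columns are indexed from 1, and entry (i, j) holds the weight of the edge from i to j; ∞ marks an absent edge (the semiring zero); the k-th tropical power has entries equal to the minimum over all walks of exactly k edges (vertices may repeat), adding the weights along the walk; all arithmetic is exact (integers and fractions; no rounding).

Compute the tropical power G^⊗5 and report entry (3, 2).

G^⊗2:
  [7, 12, 26]
  [-13, -8, 5]
  [-1, 4, 11]
G^⊗3:
  [3, 8, 21]
  [-17, -12, 1]
  [-5, 0, 13]
G^⊗4:
  [-1, 4, 17]
  [-21, -16, -3]
  [-9, -4, 9]
G^⊗5:
  [-5, 0, 13]
  [-25, -20, -7]
  [-13, -8, 5]
Key observation: the optimum is the walk 3->2->2->2->2->2, with weight 8 + (-4) + (-4) + (-4) + (-4) = -8.
Optimal value attained by: walk 3->2->2->2->2->2.
Answer: (G^⊗5)[3][2] = -8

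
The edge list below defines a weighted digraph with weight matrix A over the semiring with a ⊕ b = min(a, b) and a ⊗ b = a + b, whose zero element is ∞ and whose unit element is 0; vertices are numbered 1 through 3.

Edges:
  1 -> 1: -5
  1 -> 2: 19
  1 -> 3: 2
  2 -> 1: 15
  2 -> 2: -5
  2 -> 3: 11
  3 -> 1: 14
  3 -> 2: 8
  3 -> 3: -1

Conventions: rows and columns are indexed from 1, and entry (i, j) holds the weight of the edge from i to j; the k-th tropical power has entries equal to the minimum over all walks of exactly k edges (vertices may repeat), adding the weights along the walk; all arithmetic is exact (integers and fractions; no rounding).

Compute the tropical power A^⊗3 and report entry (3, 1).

A^⊗2:
  [-10, 10, -3]
  [10, -10, 6]
  [9, 3, -2]
A^⊗3:
  [-15, 5, -8]
  [5, -15, 1]
  [4, -2, -3]
Key observation: the optimum is the walk 3->1->1->1, with weight 14 + (-5) + (-5) = 4.
Optimal value attained by: walk 3->1->1->1.
Answer: (A^⊗3)[3][1] = 4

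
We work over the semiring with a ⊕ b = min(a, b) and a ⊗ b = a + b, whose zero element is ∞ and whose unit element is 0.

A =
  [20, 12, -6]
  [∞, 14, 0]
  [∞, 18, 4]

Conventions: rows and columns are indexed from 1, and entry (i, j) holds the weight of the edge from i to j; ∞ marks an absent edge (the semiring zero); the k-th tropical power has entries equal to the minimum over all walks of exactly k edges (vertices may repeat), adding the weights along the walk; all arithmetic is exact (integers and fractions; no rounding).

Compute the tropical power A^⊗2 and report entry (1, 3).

A^⊗2:
  [40, 12, -2]
  [∞, 18, 4]
  [∞, 22, 8]
Key observation: the optimum is the walk 1->3->3, with weight (-6) + 4 = -2.
Optimal value attained by: walk 1->3->3.
Answer: (A^⊗2)[1][3] = -2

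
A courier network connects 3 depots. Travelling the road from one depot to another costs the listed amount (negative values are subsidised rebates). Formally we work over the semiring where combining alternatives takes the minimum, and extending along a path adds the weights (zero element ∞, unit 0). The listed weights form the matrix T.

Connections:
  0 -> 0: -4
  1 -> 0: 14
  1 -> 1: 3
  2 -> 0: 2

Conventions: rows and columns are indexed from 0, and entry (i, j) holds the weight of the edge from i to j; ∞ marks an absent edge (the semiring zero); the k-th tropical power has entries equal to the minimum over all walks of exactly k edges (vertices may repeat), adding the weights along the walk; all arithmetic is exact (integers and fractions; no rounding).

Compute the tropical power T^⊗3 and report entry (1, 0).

T^⊗2:
  [-8, ∞, ∞]
  [10, 6, ∞]
  [-2, ∞, ∞]
T^⊗3:
  [-12, ∞, ∞]
  [6, 9, ∞]
  [-6, ∞, ∞]
Key observation: the optimum is the walk 1->0->0->0, with weight 14 + (-4) + (-4) = 6.
Optimal value attained by: walk 1->0->0->0.
Answer: (T^⊗3)[1][0] = 6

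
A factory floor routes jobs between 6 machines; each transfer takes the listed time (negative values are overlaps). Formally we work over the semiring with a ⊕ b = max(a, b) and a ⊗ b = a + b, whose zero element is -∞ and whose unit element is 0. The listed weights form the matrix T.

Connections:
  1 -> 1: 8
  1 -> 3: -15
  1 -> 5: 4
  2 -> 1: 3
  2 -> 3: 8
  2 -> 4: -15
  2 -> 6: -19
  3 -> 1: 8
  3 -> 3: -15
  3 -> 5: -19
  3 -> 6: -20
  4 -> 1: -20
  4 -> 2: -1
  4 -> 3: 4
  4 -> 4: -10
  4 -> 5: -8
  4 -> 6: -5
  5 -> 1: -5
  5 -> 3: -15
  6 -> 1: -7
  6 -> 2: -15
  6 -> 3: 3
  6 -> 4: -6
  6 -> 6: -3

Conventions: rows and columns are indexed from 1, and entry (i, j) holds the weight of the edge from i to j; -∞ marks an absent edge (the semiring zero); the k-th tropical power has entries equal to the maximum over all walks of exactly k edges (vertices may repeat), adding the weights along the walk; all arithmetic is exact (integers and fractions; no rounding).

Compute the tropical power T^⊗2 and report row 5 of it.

T^⊗2:
  [16, -∞, -7, -∞, 12, -35]
  [16, -16, -7, -25, 7, -12]
  [16, -35, -7, -26, 12, -23]
  [12, -11, 7, -11, -15, -8]
  [3, -∞, -20, -∞, -1, -35]
  [11, -7, 0, -9, -3, -6]
Answer: row 5 of T^⊗2 = [3, -∞, -20, -∞, -1, -35]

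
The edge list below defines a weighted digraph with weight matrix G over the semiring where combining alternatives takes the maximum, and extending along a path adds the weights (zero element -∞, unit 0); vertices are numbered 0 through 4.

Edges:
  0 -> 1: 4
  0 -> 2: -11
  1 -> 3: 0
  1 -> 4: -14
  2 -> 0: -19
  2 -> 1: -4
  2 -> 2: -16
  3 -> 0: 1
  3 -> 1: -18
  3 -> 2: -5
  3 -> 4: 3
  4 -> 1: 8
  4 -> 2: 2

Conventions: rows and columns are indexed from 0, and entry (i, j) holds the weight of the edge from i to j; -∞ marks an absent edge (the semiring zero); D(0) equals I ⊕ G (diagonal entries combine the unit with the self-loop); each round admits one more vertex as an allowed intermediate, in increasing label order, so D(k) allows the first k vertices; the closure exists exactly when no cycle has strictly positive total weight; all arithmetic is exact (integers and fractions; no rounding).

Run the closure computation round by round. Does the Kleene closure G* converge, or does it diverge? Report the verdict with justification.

D(0):
  [0, 4, -11, -∞, -∞]
  [-∞, 0, -∞, 0, -14]
  [-19, -4, 0, -∞, -∞]
  [1, -18, -5, 0, 3]
  [-∞, 8, 2, -∞, 0]
D(1):
  [0, 4, -11, -∞, -∞]
  [-∞, 0, -∞, 0, -14]
  [-19, -4, 0, -∞, -∞]
  [1, 5, -5, 0, 3]
  [-∞, 8, 2, -∞, 0]
Detection: at round 2, diagonal entry (3, 3) turns strictly positive.
Key observation: the cycle 3->0->1->3 has total weight 1 + 4 + 0, which is strictly positive.
Answer: DIVERGES — positive cycle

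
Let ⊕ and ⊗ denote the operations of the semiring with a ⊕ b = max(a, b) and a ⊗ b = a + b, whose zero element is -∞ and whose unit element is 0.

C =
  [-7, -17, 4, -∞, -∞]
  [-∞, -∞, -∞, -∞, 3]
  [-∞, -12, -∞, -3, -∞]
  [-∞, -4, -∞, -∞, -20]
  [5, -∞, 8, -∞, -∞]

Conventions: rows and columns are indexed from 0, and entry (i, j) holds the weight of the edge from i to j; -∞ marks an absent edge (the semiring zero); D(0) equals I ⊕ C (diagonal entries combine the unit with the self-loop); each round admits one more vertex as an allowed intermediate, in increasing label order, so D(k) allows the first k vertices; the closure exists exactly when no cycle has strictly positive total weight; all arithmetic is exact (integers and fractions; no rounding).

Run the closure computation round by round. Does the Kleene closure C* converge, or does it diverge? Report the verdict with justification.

D(0):
  [0, -17, 4, -∞, -∞]
  [-∞, 0, -∞, -∞, 3]
  [-∞, -12, 0, -3, -∞]
  [-∞, -4, -∞, 0, -20]
  [5, -∞, 8, -∞, 0]
D(1):
  [0, -17, 4, -∞, -∞]
  [-∞, 0, -∞, -∞, 3]
  [-∞, -12, 0, -3, -∞]
  [-∞, -4, -∞, 0, -20]
  [5, -12, 9, -∞, 0]
D(2):
  [0, -17, 4, -∞, -14]
  [-∞, 0, -∞, -∞, 3]
  [-∞, -12, 0, -3, -9]
  [-∞, -4, -∞, 0, -1]
  [5, -12, 9, -∞, 0]
D(3):
  [0, -8, 4, 1, -5]
  [-∞, 0, -∞, -∞, 3]
  [-∞, -12, 0, -3, -9]
  [-∞, -4, -∞, 0, -1]
  [5, -3, 9, 6, 0]
Detection: at round 4, diagonal entry (4, 4) turns strictly positive.
Key observation: the cycle 4->0->2->3->1->4 has total weight 5 + 4 + (-3) + (-4) + 3, which is strictly positive.
Answer: DIVERGES — positive cycle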